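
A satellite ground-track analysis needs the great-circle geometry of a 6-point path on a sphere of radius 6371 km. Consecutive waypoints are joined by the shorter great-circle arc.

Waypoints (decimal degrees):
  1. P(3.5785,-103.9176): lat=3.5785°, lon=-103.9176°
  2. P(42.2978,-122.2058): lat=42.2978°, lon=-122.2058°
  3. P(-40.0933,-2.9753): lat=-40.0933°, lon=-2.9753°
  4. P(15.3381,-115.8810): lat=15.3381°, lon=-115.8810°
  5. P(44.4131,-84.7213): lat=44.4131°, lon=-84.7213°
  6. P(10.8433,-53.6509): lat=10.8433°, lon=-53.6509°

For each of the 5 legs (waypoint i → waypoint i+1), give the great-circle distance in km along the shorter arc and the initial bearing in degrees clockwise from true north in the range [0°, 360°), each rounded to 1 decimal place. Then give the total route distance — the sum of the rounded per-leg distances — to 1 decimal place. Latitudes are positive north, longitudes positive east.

Leg 1: φ1=0.0624566, φ2=0.7382359, Δφ=0.6757793, Δλ=-0.3191893 rad; a=sin²(Δφ/2)+cosφ1·cosφ2·sin²(Δλ/2)=0.1285336927; c=2·atan2(√a, √(1-a))=0.733355374; dist=6371·c=4672.207 ≈ 4672.2 km; running total=4672.2 km
Leg 1 bearing: y=sinΔλ·cosφ2=-0.23210207, x=cosφ1·sinφ2-sinφ1·cosφ2·cosΔλ=0.62783737; θ=atan2(y, x)=-20.2886° <0 so +360° → 339.7114° ≈ 339.7°
Leg 2: φ1=0.7382359, φ2=-0.6997601, Δφ=-1.4379960, Δλ=2.0809648 rad; a=sin²(Δφ/2)+cosφ1·cosφ2·sin²(Δλ/2)=0.8548678976; c=2·atan2(√a, √(1-a))=2.359919424; dist=6371·c=15035.047 ≈ 15035.0 km; running total=19707.2 km
Leg 2 bearing: y=sinΔλ·cosφ2=0.66758376, x=cosφ1·sinφ2-sinφ1·cosφ2·cosΔλ=-0.22496005; θ=atan2(y, x)=108.6226° ≈ 108.6°
Leg 3: φ1=-0.6997601, φ2=0.2677003, Δφ=0.9674604, Δλ=-1.9705762 rad; a=sin²(Δφ/2)+cosφ1·cosφ2·sin²(Δλ/2)=0.7287498351; c=2·atan2(√a, √(1-a))=2.045977629; dist=6371·c=13034.923 ≈ 13034.9 km; running total=32742.1 km
Leg 3 bearing: y=sinΔλ·cosφ2=-0.88833704, x=cosφ1·sinφ2-sinφ1·cosφ2·cosΔλ=-0.03938714; θ=atan2(y, x)=-92.5387° <0 so +360° → 267.4613° ≈ 267.5°
Leg 4: φ1=0.2677003, φ2=0.7751548, Δφ=0.5074545, Δλ=0.5438394 rad; a=sin²(Δφ/2)+cosφ1·cosφ2·sin²(Δλ/2)=0.1127000208; c=2·atan2(√a, √(1-a))=0.684714002; dist=6371·c=4362.313 ≈ 4362.3 km; running total=37104.4 km
Leg 4 bearing: y=sinΔλ·cosφ2=0.36960342, x=cosφ1·sinφ2-sinφ1·cosφ2·cosΔλ=0.51321362; θ=atan2(y, x)=35.7605° ≈ 35.8°
Leg 5: φ1=0.7751548, φ2=0.1892513, Δφ=-0.5859035, Δλ=0.5422808 rad; a=sin²(Δφ/2)+cosφ1·cosφ2·sin²(Δλ/2)=0.1337185814; c=2·atan2(√a, √(1-a))=0.748716958; dist=6371·c=4770.076 ≈ 4770.1 km; running total=41874.5 km
Leg 5 bearing: y=sinΔλ·cosφ2=0.50687628, x=cosφ1·sinφ2-sinφ1·cosφ2·cosΔλ=-0.45434362; θ=atan2(y, x)=131.8718° ≈ 131.9°

Leg 1: dist=4672.2 km, bearing=339.7°
Leg 2: dist=15035.0 km, bearing=108.6°
Leg 3: dist=13034.9 km, bearing=267.5°
Leg 4: dist=4362.3 km, bearing=35.8°
Leg 5: dist=4770.1 km, bearing=131.9°
Total: 41874.5 km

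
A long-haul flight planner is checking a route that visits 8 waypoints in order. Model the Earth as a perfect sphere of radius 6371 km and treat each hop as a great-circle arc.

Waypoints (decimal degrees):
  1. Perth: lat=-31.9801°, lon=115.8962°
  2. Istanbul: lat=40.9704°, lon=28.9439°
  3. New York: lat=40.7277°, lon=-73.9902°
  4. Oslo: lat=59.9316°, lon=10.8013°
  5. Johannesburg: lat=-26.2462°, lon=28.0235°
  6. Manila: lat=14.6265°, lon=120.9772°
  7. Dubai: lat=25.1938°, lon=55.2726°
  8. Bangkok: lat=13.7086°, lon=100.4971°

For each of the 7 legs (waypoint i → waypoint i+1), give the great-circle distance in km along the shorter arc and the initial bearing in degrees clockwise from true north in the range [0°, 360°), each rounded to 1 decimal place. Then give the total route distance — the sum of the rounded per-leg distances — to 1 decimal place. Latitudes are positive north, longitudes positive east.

Leg 1: φ1=-0.5581580, φ2=0.7150684, Δφ=1.2732264, Δλ=-1.5176039 rad; a=sin²(Δφ/2)+cosφ1·cosφ2·sin²(Δλ/2)=0.6566035845; c=2·atan2(√a, √(1-a))=1.889364575; dist=6371·c=12037.142 ≈ 12037.1 km; running total=12037.1 km
Leg 1 bearing: y=sinΔλ·cosφ2=-0.75398048, x=cosφ1·sinφ2-sinφ1·cosφ2·cosΔλ=0.57742073; θ=atan2(y, x)=-52.5540° <0 so +360° → 307.4460° ≈ 307.4°
Leg 2: φ1=0.7150684, φ2=0.7108325, Δφ=-0.0042359, Δλ=-1.7965390 rad; a=sin²(Δφ/2)+cosφ1·cosφ2·sin²(Δλ/2)=0.3501362037; c=2·atan2(√a, √(1-a))=1.266389220; dist=6371·c=8068.166 ≈ 8068.2 km; running total=20105.3 km
Leg 2 bearing: y=sinΔλ·cosφ2=-0.73859172, x=cosφ1·sinφ2-sinφ1·cosφ2·cosΔλ=0.60385896; θ=atan2(y, x)=-50.7312° <0 so +360° → 309.2688° ≈ 309.3°
Leg 3: φ1=0.7108325, φ2=1.0460037, Δφ=0.3351713, Δλ=1.4798909 rad; a=sin²(Δφ/2)+cosφ1·cosφ2·sin²(Δλ/2)=0.2004350487; c=2·atan2(√a, √(1-a))=0.928382397; dist=6371·c=5914.724 ≈ 5914.7 km; running total=26020.0 km
Leg 3 bearing: y=sinΔλ·cosφ2=0.49896471, x=cosφ1·sinφ2-sinφ1·cosφ2·cosΔλ=0.62616098; θ=atan2(y, x)=38.5501° ≈ 38.6°
Leg 4: φ1=1.0460037, φ2=-0.4580826, Δφ=-1.5040864, Δλ=0.3005841 rad; a=sin²(Δφ/2)+cosφ1·cosφ2·sin²(Δλ/2)=0.4767439667; c=2·atan2(√a, √(1-a))=1.524267473; dist=6371·c=9711.108 ≈ 9711.1 km; running total=35731.1 km
Leg 4 bearing: y=sinΔλ·cosφ2=0.26555312, x=cosφ1·sinφ2-sinφ1·cosφ2·cosΔλ=-0.96297361; θ=atan2(y, x)=164.5831° ≈ 164.6°
Leg 5: φ1=-0.4580826, φ2=0.2552806, Δφ=0.7133632, Δλ=1.6223481 rad; a=sin²(Δφ/2)+cosφ1·cosφ2·sin²(Δλ/2)=0.5781945113; c=2·atan2(√a, √(1-a))=1.727829951; dist=6371·c=11008.005 ≈ 11008.0 km; running total=46739.1 km
Leg 5 bearing: y=sinΔλ·cosφ2=0.96630704, x=cosφ1·sinφ2-sinφ1·cosφ2·cosΔλ=0.20443382; θ=atan2(y, x)=78.0545° ≈ 78.1°
Leg 6: φ1=0.2552806, φ2=0.4397148, Δφ=0.1844342, Δλ=-1.1467616 rad; a=sin²(Δφ/2)+cosφ1·cosφ2·sin²(Δλ/2)=0.2661357857; c=2·atan2(√a, √(1-a))=1.084077324; dist=6371·c=6906.657 ≈ 6906.7 km; running total=53645.8 km
Leg 6 bearing: y=sinΔλ·cosφ2=-0.82473422, x=cosφ1·sinφ2-sinφ1·cosφ2·cosΔλ=0.31787353; θ=atan2(y, x)=-68.9221° <0 so +360° → 291.0779° ≈ 291.1°
Leg 7: φ1=0.4397148, φ2=0.2392602, Δφ=-0.2004546, Δλ=0.7893164 rad; a=sin²(Δφ/2)+cosφ1·cosφ2·sin²(Δλ/2)=0.1399728265; c=2·atan2(√a, √(1-a))=0.766915692; dist=6371·c=4886.020 ≈ 4886.0 km; running total=58531.8 km
Leg 7 bearing: y=sinΔλ·cosφ2=0.68965025, x=cosφ1·sinφ2-sinφ1·cosφ2·cosΔλ=-0.07683923; θ=atan2(y, x)=96.3575° ≈ 96.4°

Leg 1: dist=12037.1 km, bearing=307.4°
Leg 2: dist=8068.2 km, bearing=309.3°
Leg 3: dist=5914.7 km, bearing=38.6°
Leg 4: dist=9711.1 km, bearing=164.6°
Leg 5: dist=11008.0 km, bearing=78.1°
Leg 6: dist=6906.7 km, bearing=291.1°
Leg 7: dist=4886.0 km, bearing=96.4°
Total: 58531.8 km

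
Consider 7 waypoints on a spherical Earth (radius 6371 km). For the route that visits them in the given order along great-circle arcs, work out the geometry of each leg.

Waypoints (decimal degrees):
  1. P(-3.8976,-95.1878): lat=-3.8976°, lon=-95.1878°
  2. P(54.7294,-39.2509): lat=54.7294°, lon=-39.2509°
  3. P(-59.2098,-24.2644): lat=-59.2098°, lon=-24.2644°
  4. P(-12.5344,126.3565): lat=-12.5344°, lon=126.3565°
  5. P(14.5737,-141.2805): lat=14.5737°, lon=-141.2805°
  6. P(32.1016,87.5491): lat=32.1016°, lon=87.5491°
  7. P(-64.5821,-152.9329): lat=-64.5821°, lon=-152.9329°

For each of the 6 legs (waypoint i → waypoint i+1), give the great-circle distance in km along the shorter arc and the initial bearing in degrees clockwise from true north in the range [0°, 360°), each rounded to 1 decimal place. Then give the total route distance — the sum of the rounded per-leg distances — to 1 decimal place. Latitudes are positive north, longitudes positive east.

Leg 1: φ1=-0.0680260, φ2=0.9552082, Δφ=1.0232342, Δλ=0.9762831 rad; a=sin²(Δφ/2)+cosφ1·cosφ2·sin²(Δλ/2)=0.3664086213; c=2·atan2(√a, √(1-a))=1.300328010; dist=6371·c=8284.390 ≈ 8284.4 km; running total=8284.4 km
Leg 1 bearing: y=sinΔλ·cosφ2=0.47836253, x=cosφ1·sinφ2-sinφ1·cosφ2·cosΔλ=0.83653013; θ=atan2(y, x)=29.7627° ≈ 29.8°
Leg 2: φ1=0.9552082, φ2=-1.0334060, Δφ=-1.9886142, Δλ=0.2615638 rad; a=sin²(Δφ/2)+cosφ1·cosφ2·sin²(Δλ/2)=0.7079104571; c=2·atan2(√a, √(1-a))=1.999641596; dist=6371·c=12739.717 ≈ 12739.7 km; running total=21024.1 km
Leg 2 bearing: y=sinΔλ·cosφ2=0.13237191, x=cosφ1·sinφ2-sinφ1·cosφ2·cosΔλ=-0.89976144; θ=atan2(y, x)=171.6307° ≈ 171.6°
Leg 3: φ1=-1.0334060, φ2=-0.2187665, Δφ=0.8146394, Δλ=2.6288306 rad; a=sin²(Δφ/2)+cosφ1·cosφ2·sin²(Δλ/2)=0.6244977666; c=2·atan2(√a, √(1-a))=1.822439312; dist=6371·c=11610.761 ≈ 11610.8 km; running total=32634.9 km
Leg 3 bearing: y=sinΔλ·cosφ2=0.47889324, x=cosφ1·sinφ2-sinφ1·cosφ2·cosΔλ=-0.84182094; θ=atan2(y, x)=150.3654° ≈ 150.4°
Leg 4: φ1=-0.2187665, φ2=0.2543590, Δφ=0.4731256, Δλ=-4.6711469 rad; a=sin²(Δφ/2)+cosφ1·cosφ2·sin²(Δλ/2)=0.5467809489; c=2·atan2(√a, √(1-a))=1.664495269; dist=6371·c=10604.499 ≈ 10604.5 km; running total=43239.4 km
Leg 4 bearing: y=sinΔλ·cosφ2=0.96700180, x=cosφ1·sinφ2-sinφ1·cosφ2·cosΔλ=0.23696771; θ=atan2(y, x)=76.2308° ≈ 76.2°
Leg 5: φ1=0.2543590, φ2=0.5602786, Δφ=0.3059196, Δλ=3.9938299 rad; a=sin²(Δφ/2)+cosφ1·cosφ2·sin²(Δλ/2)=0.7029947050; c=2·atan2(√a, √(1-a))=1.988857548; dist=6371·c=12671.011 ≈ 12671.0 km; running total=55910.4 km
Leg 5 bearing: y=sinΔλ·cosφ2=-0.63766418, x=cosφ1·sinφ2-sinφ1·cosφ2·cosΔλ=0.65464265; θ=atan2(y, x)=-44.2473° <0 so +360° → 315.7527° ≈ 315.8°
Leg 6: φ1=0.5602786, φ2=-1.1271703, Δφ=-1.6874489, Δλ=-4.1972027 rad; a=sin²(Δφ/2)+cosφ1·cosφ2·sin²(Δλ/2)=0.8295612051; c=2·atan2(√a, √(1-a))=2.290447538; dist=6371·c=14592.441 ≈ 14592.4 km; running total=70502.8 km
Leg 6 bearing: y=sinΔλ·cosφ2=0.37350533, x=cosφ1·sinφ2-sinφ1·cosφ2·cosΔλ=-0.65272614; θ=atan2(y, x)=150.2208° ≈ 150.2°

Leg 1: dist=8284.4 km, bearing=29.8°
Leg 2: dist=12739.7 km, bearing=171.6°
Leg 3: dist=11610.8 km, bearing=150.4°
Leg 4: dist=10604.5 km, bearing=76.2°
Leg 5: dist=12671.0 km, bearing=315.8°
Leg 6: dist=14592.4 km, bearing=150.2°
Total: 70502.8 km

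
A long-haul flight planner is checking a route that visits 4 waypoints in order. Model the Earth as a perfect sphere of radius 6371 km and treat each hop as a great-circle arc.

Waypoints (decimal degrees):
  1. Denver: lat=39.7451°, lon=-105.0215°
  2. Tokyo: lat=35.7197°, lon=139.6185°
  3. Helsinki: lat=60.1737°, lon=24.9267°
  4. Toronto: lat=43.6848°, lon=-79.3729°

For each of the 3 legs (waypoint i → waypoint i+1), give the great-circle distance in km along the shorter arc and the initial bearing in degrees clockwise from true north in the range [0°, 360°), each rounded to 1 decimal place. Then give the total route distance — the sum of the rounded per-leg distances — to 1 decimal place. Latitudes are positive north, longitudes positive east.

Leg 1: dist=9331.5 km, bearing=312.5°
Leg 2: dist=7812.2 km, bearing=331.3°
Leg 3: dist=6595.2 km, bearing=305.4°
Total: 23738.9 km

Leg 1: φ1=0.6936829, φ2=0.6234264, Δφ=-0.0702565, Δλ=4.2697735 rad; a=sin²(Δφ/2)+cosφ1·cosφ2·sin²(Δλ/2)=0.4470457664; c=2·atan2(√a, √(1-a))=1.464688865; dist=6371·c=9331.533 ≈ 9331.5 km; running total=9331.5 km
Leg 1 bearing: y=sinΔλ·cosφ2=-0.73364537, x=cosφ1·sinφ2-sinφ1·cosφ2·cosΔλ=0.67122863; θ=atan2(y, x)=-47.5439° <0 so +360° → 312.4561° ≈ 312.5°
Leg 2: φ1=0.6234264, φ2=1.0502292, Δφ=0.4268028, Δλ=-2.0017495 rad; a=sin²(Δφ/2)+cosφ1·cosφ2·sin²(Δλ/2)=0.3310998092; c=2·atan2(√a, √(1-a))=1.226217404; dist=6371·c=7812.231 ≈ 7812.2 km; running total=17143.7 km
Leg 2 bearing: y=sinΔλ·cosφ2=-0.45189648, x=cosφ1·sinφ2-sinφ1·cosφ2·cosΔλ=0.82563943; θ=atan2(y, x)=-28.6932° <0 so +360° → 331.3068° ≈ 331.3°
Leg 3: φ1=1.0502292, φ2=0.7624436, Δφ=-0.2877856, Δλ=-1.8203714 rad; a=sin²(Δφ/2)+cosφ1·cosφ2·sin²(Δλ/2)=0.2448185553; c=2·atan2(√a, √(1-a))=1.035189605; dist=6371·c=6595.193 ≈ 6595.2 km; running total=23738.9 km
Leg 3 bearing: y=sinΔλ·cosφ2=-0.70074537, x=cosφ1·sinφ2-sinφ1·cosφ2·cosΔλ=0.49848335; θ=atan2(y, x)=-54.5734° <0 so +360° → 305.4266° ≈ 305.4°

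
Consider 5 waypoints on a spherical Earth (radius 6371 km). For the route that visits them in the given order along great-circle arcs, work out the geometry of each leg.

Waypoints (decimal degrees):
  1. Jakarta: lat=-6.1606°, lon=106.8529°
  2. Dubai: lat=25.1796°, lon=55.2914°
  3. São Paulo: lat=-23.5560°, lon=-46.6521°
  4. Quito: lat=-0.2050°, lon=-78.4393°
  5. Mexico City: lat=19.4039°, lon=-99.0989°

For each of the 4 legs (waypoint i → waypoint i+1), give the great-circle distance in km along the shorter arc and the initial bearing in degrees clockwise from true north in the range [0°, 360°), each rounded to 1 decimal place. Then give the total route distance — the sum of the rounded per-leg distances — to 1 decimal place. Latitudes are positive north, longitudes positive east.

Leg 1: φ1=-0.1075228, φ2=0.4394669, Δφ=0.5469897, Δλ=-0.8999179 rad; a=sin²(Δφ/2)+cosφ1·cosφ2·sin²(Δλ/2)=0.2431526847; c=2·atan2(√a, √(1-a))=1.031310829; dist=6371·c=6570.481 ≈ 6570.5 km; running total=6570.5 km
Leg 1 bearing: y=sinΔλ·cosφ2=-0.70884792, x=cosφ1·sinφ2-sinφ1·cosφ2·cosΔλ=0.48337610; θ=atan2(y, x)=-55.7092° <0 so +360° → 304.2908° ≈ 304.3°
Leg 2: φ1=0.4394669, φ2=-0.4111298, Δφ=-0.8505967, Δλ=-1.7792497 rad; a=sin²(Δφ/2)+cosφ1·cosφ2·sin²(Δλ/2)=0.6708541196; c=2·atan2(√a, √(1-a))=1.919530276; dist=6371·c=12229.327 ≈ 12229.3 km; running total=18799.8 km
Leg 2 bearing: y=sinΔλ·cosφ2=-0.89682597, x=cosφ1·sinφ2-sinφ1·cosφ2·cosΔλ=-0.28096024; θ=atan2(y, x)=-107.3949° <0 so +360° → 252.6051° ≈ 252.6°
Leg 3: φ1=-0.4111298, φ2=-0.0035779, Δφ=0.4075518, Δλ=-0.5547913 rad; a=sin²(Δφ/2)+cosφ1·cosφ2·sin²(Δλ/2)=0.1096980709; c=2·atan2(√a, √(1-a))=0.675164959; dist=6371·c=4301.476 ≈ 4301.5 km; running total=23101.3 km
Leg 3 bearing: y=sinΔλ·cosφ2=-0.52676254, x=cosφ1·sinφ2-sinφ1·cosφ2·cosΔλ=0.33642063; θ=atan2(y, x)=-57.4354° <0 so +360° → 302.5646° ≈ 302.6°
Leg 4: φ1=-0.0035779, φ2=0.3386619, Δφ=0.3422399, Δλ=-0.3605780 rad; a=sin²(Δφ/2)+cosφ1·cosφ2·sin²(Δλ/2)=0.0593243035; c=2·atan2(√a, √(1-a))=0.492081388; dist=6371·c=3135.051 ≈ 3135.1 km; running total=26236.4 km
Leg 4 bearing: y=sinΔλ·cosφ2=-0.33277528, x=cosφ1·sinφ2-sinφ1·cosφ2·cosΔλ=0.33538088; θ=atan2(y, x)=-44.7766° <0 so +360° → 315.2234° ≈ 315.2°

Leg 1: dist=6570.5 km, bearing=304.3°
Leg 2: dist=12229.3 km, bearing=252.6°
Leg 3: dist=4301.5 km, bearing=302.6°
Leg 4: dist=3135.1 km, bearing=315.2°
Total: 26236.4 km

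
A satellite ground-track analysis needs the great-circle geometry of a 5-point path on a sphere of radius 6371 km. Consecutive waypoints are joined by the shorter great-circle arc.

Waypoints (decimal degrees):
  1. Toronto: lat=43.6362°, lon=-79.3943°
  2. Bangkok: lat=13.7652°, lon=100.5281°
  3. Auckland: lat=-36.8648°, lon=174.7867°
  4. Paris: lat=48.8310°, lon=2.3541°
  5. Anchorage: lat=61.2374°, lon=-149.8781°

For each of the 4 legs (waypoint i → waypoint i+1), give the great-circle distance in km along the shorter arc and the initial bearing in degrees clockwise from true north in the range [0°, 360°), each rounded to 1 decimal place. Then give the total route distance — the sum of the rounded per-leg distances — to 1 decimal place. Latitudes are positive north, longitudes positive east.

Leg 1: φ1=0.7615954, φ2=0.2402481, Δφ=-0.5213473, Δλ=3.1402383 rad; a=sin²(Δφ/2)+cosφ1·cosφ2·sin²(Δλ/2)=0.7693747776; c=2·atan2(√a, √(1-a))=2.139748463; dist=6371·c=13632.337 ≈ 13632.3 km; running total=13632.3 km
Leg 1 bearing: y=sinΔλ·cosφ2=0.00131548, x=cosφ1·sinφ2-sinφ1·cosφ2·cosΔλ=0.84246495; θ=atan2(y, x)=0.0895° ≈ 0.1°
Leg 2: φ1=0.2402481, φ2=-0.6434121, Δφ=-0.8836602, Δλ=1.2960571 rad; a=sin²(Δφ/2)+cosφ1·cosφ2·sin²(Δλ/2)=0.4659659357; c=2·atan2(√a, √(1-a))=1.502675525; dist=6371·c=9573.546 ≈ 9573.5 km; running total=23205.8 km
Leg 2 bearing: y=sinΔλ·cosφ2=0.77004815, x=cosφ1·sinφ2-sinφ1·cosφ2·cosΔλ=-0.63434421; θ=atan2(y, x)=129.4807° ≈ 129.5°
Leg 3: φ1=-0.6434121, φ2=0.8522617, Δφ=1.4956739, Δλ=-3.0095166 rad; a=sin²(Δφ/2)+cosφ1·cosφ2·sin²(Δλ/2)=0.9868415987; c=2·atan2(√a, √(1-a))=2.911666367; dist=6371·c=18550.226 ≈ 18550.2 km; running total=41756.0 km
Leg 3 bearing: y=sinΔλ·cosφ2=-0.08669076, x=cosφ1·sinφ2-sinφ1·cosφ2·cosΔλ=0.21077415; θ=atan2(y, x)=-22.3572° <0 so +360° → 337.6428° ≈ 337.6°
Leg 4: φ1=0.8522617, φ2=1.0687943, Δφ=0.2165325, Δλ=-2.6569531 rad; a=sin²(Δφ/2)+cosφ1·cosφ2·sin²(Δλ/2)=0.3101909571; c=2·atan2(√a, √(1-a))=1.181412882; dist=6371·c=7526.781 ≈ 7526.8 km; running total=49282.8 km
Leg 4 bearing: y=sinΔλ·cosφ2=-0.22417741, x=cosφ1·sinφ2-sinφ1·cosφ2·cosΔλ=0.89757150; θ=atan2(y, x)=-14.0233° <0 so +360° → 345.9767° ≈ 346.0°

Leg 1: dist=13632.3 km, bearing=0.1°
Leg 2: dist=9573.5 km, bearing=129.5°
Leg 3: dist=18550.2 km, bearing=337.6°
Leg 4: dist=7526.8 km, bearing=346.0°
Total: 49282.8 km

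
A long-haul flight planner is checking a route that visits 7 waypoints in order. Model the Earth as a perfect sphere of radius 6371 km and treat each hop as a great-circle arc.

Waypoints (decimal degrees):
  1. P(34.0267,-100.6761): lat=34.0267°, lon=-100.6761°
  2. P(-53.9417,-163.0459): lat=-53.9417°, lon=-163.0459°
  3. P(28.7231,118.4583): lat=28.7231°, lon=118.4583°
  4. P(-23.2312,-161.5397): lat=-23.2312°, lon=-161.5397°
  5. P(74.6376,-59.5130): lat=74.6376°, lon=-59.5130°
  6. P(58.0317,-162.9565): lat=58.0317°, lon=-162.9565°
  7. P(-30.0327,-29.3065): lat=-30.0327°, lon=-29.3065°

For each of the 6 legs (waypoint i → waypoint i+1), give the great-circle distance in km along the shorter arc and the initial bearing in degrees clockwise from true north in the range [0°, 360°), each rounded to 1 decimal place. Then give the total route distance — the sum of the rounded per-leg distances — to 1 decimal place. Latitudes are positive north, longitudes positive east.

Leg 1: φ1=0.5938779, φ2=-0.9414603, Δφ=-1.5353382, Δλ=-1.0885584 rad; a=sin²(Δφ/2)+cosφ1·cosφ2·sin²(Δλ/2)=0.6130695030; c=2·atan2(√a, √(1-a))=1.798908501; dist=6371·c=11460.846 ≈ 11460.8 km; running total=11460.8 km
Leg 1 bearing: y=sinΔλ·cosφ2=-0.52148283, x=cosφ1·sinφ2-sinφ1·cosφ2·cosΔλ=-0.82274954; θ=atan2(y, x)=-147.6323° <0 so +360° → 212.3677° ≈ 212.4°
Leg 2: φ1=-0.9414603, φ2=0.5013127, Δφ=1.4427729, Δλ=4.9131751 rad; a=sin²(Δφ/2)+cosφ1·cosφ2·sin²(Δλ/2)=0.6427801596; c=2·atan2(√a, √(1-a))=1.860387368; dist=6371·c=11852.528 ≈ 11852.5 km; running total=23313.3 km
Leg 2 bearing: y=sinΔλ·cosφ2=-0.85933458, x=cosφ1·sinφ2-sinφ1·cosφ2·cosΔλ=0.42426334; θ=atan2(y, x)=-63.7239° <0 so +360° → 296.2761° ≈ 296.3°
Leg 3: φ1=0.5013127, φ2=-0.4054609, Δφ=-0.9067736, Δλ=-4.8868870 rad; a=sin²(Δφ/2)+cosφ1·cosφ2·sin²(Δλ/2)=0.5248266611; c=2·atan2(√a, √(1-a))=1.620470075; dist=6371·c=10324.015 ≈ 10324.0 km; running total=33637.3 km
Leg 3 bearing: y=sinΔλ·cosφ2=0.90496578, x=cosφ1·sinφ2-sinφ1·cosφ2·cosΔλ=-0.42257718; θ=atan2(y, x)=115.0304° ≈ 115.0°
Leg 4: φ1=-0.4054609, φ2=1.3026719, Δφ=1.7081328, Δλ=1.7807018 rad; a=sin²(Δφ/2)+cosφ1·cosφ2·sin²(Δλ/2)=0.7155372246; c=2·atan2(√a, √(1-a))=2.016479533; dist=6371·c=12846.991 ≈ 12847.0 km; running total=46484.3 km
Leg 4 bearing: y=sinΔλ·cosφ2=0.25910847, x=cosφ1·sinφ2-sinφ1·cosφ2·cosΔλ=0.86431338; θ=atan2(y, x)=16.6880° ≈ 16.7°
Leg 5: φ1=1.3026719, φ2=1.0128442, Δφ=-0.2898276, Δλ=-1.8054297 rad; a=sin²(Δφ/2)+cosφ1·cosφ2·sin²(Δλ/2)=0.1072899618; c=2·atan2(√a, √(1-a))=0.667421814; dist=6371·c=4252.144 ≈ 4252.1 km; running total=50736.4 km
Leg 5 bearing: y=sinΔλ·cosφ2=-0.51494287, x=cosφ1·sinφ2-sinφ1·cosφ2·cosΔλ=0.34343725; θ=atan2(y, x)=-56.2990° <0 so +360° → 303.7010° ≈ 303.7°
Leg 6: φ1=1.0128442, φ2=-0.5241695, Δφ=-1.5370137, Δλ=2.3326325 rad; a=sin²(Δφ/2)+cosφ1·cosφ2·sin²(Δλ/2)=0.8704887468; c=2·atan2(√a, √(1-a))=2.405321141; dist=6371·c=15324.301 ≈ 15324.3 km; running total=66060.7 km
Leg 6 bearing: y=sinΔλ·cosφ2=0.62642323, x=cosφ1·sinφ2-sinφ1·cosφ2·cosΔλ=0.24196341; θ=atan2(y, x)=68.8804° ≈ 68.9°

Leg 1: dist=11460.8 km, bearing=212.4°
Leg 2: dist=11852.5 km, bearing=296.3°
Leg 3: dist=10324.0 km, bearing=115.0°
Leg 4: dist=12847.0 km, bearing=16.7°
Leg 5: dist=4252.1 km, bearing=303.7°
Leg 6: dist=15324.3 km, bearing=68.9°
Total: 66060.7 km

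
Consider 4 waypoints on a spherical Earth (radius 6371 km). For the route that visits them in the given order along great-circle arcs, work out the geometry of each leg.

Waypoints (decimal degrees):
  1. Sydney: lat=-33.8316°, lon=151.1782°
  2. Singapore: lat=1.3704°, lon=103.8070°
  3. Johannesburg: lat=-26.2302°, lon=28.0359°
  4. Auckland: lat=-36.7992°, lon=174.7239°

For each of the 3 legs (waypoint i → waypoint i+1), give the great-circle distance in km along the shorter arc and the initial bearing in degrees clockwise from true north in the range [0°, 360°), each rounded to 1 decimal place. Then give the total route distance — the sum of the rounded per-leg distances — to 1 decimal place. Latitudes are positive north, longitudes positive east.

Leg 1: dist=6304.2 km, bearing=298.3°
Leg 2: dist=8660.6 km, bearing=242.8°
Leg 3: dist=12187.4 km, bearing=152.2°
Total: 27152.2 km

Leg 1: φ1=-0.5904728, φ2=0.0239180, Δφ=0.6143908, Δλ=-0.8267834 rad; a=sin²(Δφ/2)+cosφ1·cosφ2·sin²(Δλ/2)=0.2254515650; c=2·atan2(√a, √(1-a))=0.989513084; dist=6371·c=6304.188 ≈ 6304.2 km; running total=6304.2 km
Leg 1 bearing: y=sinΔλ·cosφ2=-0.73554632, x=cosφ1·sinφ2-sinφ1·cosφ2·cosΔλ=0.39681764; θ=atan2(y, x)=-61.6537° <0 so +360° → 298.3463° ≈ 298.3°
Leg 2: φ1=0.0239180, φ2=-0.4578034, Δφ=-0.4817213, Δλ=-1.3224552 rad; a=sin²(Δφ/2)+cosφ1·cosφ2·sin²(Δλ/2)=0.3950738520; c=2·atan2(√a, √(1-a))=1.359372437; dist=6371·c=8660.562 ≈ 8660.6 km; running total=14964.8 km
Leg 2 bearing: y=sinΔλ·cosφ2=-0.86950613, x=cosφ1·sinφ2-sinφ1·cosφ2·cosΔλ=-0.44712538; θ=atan2(y, x)=-117.2135° <0 so +360° → 242.7865° ≈ 242.8°
Leg 3: φ1=-0.4578034, φ2=-0.6422672, Δφ=-0.1844638, Δλ=2.5601886 rad; a=sin²(Δφ/2)+cosφ1·cosφ2·sin²(Δλ/2)=0.6677568455; c=2·atan2(√a, √(1-a))=1.912946803; dist=6371·c=12187.384 ≈ 12187.4 km; running total=27152.2 km
Leg 3 bearing: y=sinΔλ·cosφ2=0.43976455, x=cosφ1·sinφ2-sinφ1·cosφ2·cosΔλ=-0.83308926; θ=atan2(y, x)=152.1717° ≈ 152.2°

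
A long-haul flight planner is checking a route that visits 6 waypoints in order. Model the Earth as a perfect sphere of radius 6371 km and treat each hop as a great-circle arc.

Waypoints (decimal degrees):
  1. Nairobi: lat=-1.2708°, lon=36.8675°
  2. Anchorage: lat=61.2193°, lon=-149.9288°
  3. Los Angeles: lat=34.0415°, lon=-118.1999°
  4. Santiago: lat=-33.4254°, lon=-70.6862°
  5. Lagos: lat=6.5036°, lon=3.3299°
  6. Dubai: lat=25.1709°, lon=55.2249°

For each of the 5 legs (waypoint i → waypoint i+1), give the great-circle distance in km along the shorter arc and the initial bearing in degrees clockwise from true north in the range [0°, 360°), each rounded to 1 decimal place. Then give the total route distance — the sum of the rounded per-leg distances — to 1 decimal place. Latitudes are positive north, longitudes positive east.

Leg 1: φ1=-0.0221796, φ2=1.0684784, Δφ=1.0906580, Δλ=-3.2602105 rad; a=sin²(Δφ/2)+cosφ1·cosφ2·sin²(Δλ/2)=0.7486979585; c=2·atan2(√a, √(1-a))=2.091390767; dist=6371·c=13324.251 ≈ 13324.3 km; running total=13324.3 km
Leg 1 bearing: y=sinΔλ·cosφ2=0.05697572, x=cosφ1·sinφ2-sinφ1·cosφ2·cosΔλ=0.86565066; θ=atan2(y, x)=3.7657° ≈ 3.8°
Leg 2: φ1=1.0684784, φ2=0.5941363, Δφ=-0.4743421, Δλ=0.5537738 rad; a=sin²(Δφ/2)+cosφ1·cosφ2·sin²(Δλ/2)=0.0850157914; c=2·atan2(√a, √(1-a))=0.591745264; dist=6371·c=3770.009 ≈ 3770.0 km; running total=17094.3 km
Leg 2 bearing: y=sinΔλ·cosφ2=0.43577835, x=cosφ1·sinφ2-sinφ1·cosφ2·cosΔλ=-0.34820922; θ=atan2(y, x)=128.6266° ≈ 128.6°
Leg 3: φ1=0.5941363, φ2=-0.5833833, Δφ=-1.1775195, Δλ=0.8292705 rad; a=sin²(Δφ/2)+cosφ1·cosφ2·sin²(Δλ/2)=0.4206300215; c=2·atan2(√a, √(1-a))=1.411382030; dist=6371·c=8991.915 ≈ 8991.9 km; running total=26086.2 km
Leg 3 bearing: y=sinΔλ·cosφ2=0.61546923, x=cosφ1·sinφ2-sinφ1·cosφ2·cosΔλ=-0.77200988; θ=atan2(y, x)=141.4371° ≈ 141.4°
Leg 4: φ1=-0.5833833, φ2=0.1135092, Δφ=0.6968925, Δλ=1.2918246 rad; a=sin²(Δφ/2)+cosφ1·cosφ2·sin²(Δλ/2)=0.4170244558; c=2·atan2(√a, √(1-a))=1.404073932; dist=6371·c=8945.355 ≈ 8945.4 km; running total=35031.6 km
Leg 4 bearing: y=sinΔλ·cosφ2=0.95515265, x=cosφ1·sinφ2-sinφ1·cosφ2·cosΔλ=0.24524204; θ=atan2(y, x)=75.6000° ≈ 75.6°
Leg 5: φ1=0.1135092, φ2=0.4393151, Δφ=0.3258058, Δλ=0.9057386 rad; a=sin²(Δφ/2)+cosφ1·cosφ2·sin²(Δλ/2)=0.1984568810; c=2·atan2(√a, √(1-a))=0.923431814; dist=6371·c=5883.184 ≈ 5883.2 km; running total=40914.8 km
Leg 5 bearing: y=sinΔλ·cosφ2=0.71216144, x=cosφ1·sinφ2-sinφ1·cosφ2·cosΔλ=0.35932307; θ=atan2(y, x)=63.2266° ≈ 63.2°

Leg 1: dist=13324.3 km, bearing=3.8°
Leg 2: dist=3770.0 km, bearing=128.6°
Leg 3: dist=8991.9 km, bearing=141.4°
Leg 4: dist=8945.4 km, bearing=75.6°
Leg 5: dist=5883.2 km, bearing=63.2°
Total: 40914.8 km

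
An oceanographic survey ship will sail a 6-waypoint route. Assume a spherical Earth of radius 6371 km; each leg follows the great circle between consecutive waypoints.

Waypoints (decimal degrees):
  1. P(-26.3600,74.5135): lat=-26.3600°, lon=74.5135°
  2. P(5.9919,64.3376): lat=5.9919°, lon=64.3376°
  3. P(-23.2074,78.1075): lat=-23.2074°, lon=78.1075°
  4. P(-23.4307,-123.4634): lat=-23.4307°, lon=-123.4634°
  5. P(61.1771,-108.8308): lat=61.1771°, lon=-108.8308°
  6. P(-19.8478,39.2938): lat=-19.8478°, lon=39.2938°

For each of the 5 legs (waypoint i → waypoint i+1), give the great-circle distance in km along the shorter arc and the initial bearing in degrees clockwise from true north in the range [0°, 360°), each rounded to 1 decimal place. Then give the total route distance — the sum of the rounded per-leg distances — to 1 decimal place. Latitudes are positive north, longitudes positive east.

Leg 1: dist=3761.0 km, bearing=341.6°
Leg 2: dist=3574.9 km, bearing=155.7°
Leg 3: dist=14329.6 km, bearing=154.3°
Leg 4: dist=9499.7 km, bearing=7.0°
Leg 5: dist=14793.7 km, bearing=42.8°
Total: 45958.9 km

Leg 1: φ1=-0.4600688, φ2=0.1045784, Δφ=0.5646472, Δλ=-0.1776030 rad; a=sin²(Δφ/2)+cosφ1·cosφ2·sin²(Δλ/2)=0.0846199801; c=2·atan2(√a, √(1-a))=0.590324601; dist=6371·c=3760.958 ≈ 3761.0 km; running total=3761.0 km
Leg 1 bearing: y=sinΔλ·cosφ2=-0.17570554, x=cosφ1·sinφ2-sinφ1·cosφ2·cosΔλ=0.52817168; θ=atan2(y, x)=-18.4006° <0 so +360° → 341.5994° ≈ 341.6°
Leg 2: φ1=0.1045784, φ2=-0.4050455, Δφ=-0.5096239, Δλ=0.2403301 rad; a=sin²(Δφ/2)+cosφ1·cosφ2·sin²(Δλ/2)=0.0766713169; c=2·atan2(√a, √(1-a))=0.561124294; dist=6371·c=3574.923 ≈ 3574.9 km; running total=7335.9 km
Leg 2 bearing: y=sinΔλ·cosφ2=0.21876346, x=cosφ1·sinφ2-sinφ1·cosφ2·cosΔλ=-0.48509159; θ=atan2(y, x)=155.7259° ≈ 155.7°
Leg 3: φ1=-0.4050455, φ2=-0.4089429, Δφ=-0.0038973, Δλ=-3.5180759 rad; a=sin²(Δφ/2)+cosφ1·cosφ2·sin²(Δλ/2)=0.8137712028; c=2·atan2(√a, √(1-a))=2.249189009; dist=6371·c=14329.583 ≈ 14329.6 km; running total=21665.5 km
Leg 3 bearing: y=sinΔλ·cosφ2=0.33733630, x=cosφ1·sinφ2-sinφ1·cosφ2·cosΔλ=-0.70170845; θ=atan2(y, x)=154.3247° ≈ 154.3°
Leg 4: φ1=-0.4089429, φ2=1.0677418, Δφ=1.4766847, Δλ=0.2553870 rad; a=sin²(Δφ/2)+cosφ1·cosφ2·sin²(Δλ/2)=0.4601872963; c=2·atan2(√a, √(1-a))=1.491086538; dist=6371·c=9499.712 ≈ 9499.7 km; running total=31165.2 km
Leg 4 bearing: y=sinΔλ·cosφ2=0.12178904, x=cosφ1·sinφ2-sinφ1·cosφ2·cosΔλ=0.98935697; θ=atan2(y, x)=7.0178° ≈ 7.0°
Leg 5: φ1=1.0677418, φ2=-0.3464095, Δφ=-1.4141513, Δλ=2.5852620 rad; a=sin²(Δφ/2)+cosφ1·cosφ2·sin²(Δλ/2)=0.8412715936; c=2·atan2(√a, √(1-a))=2.322033121; dist=6371·c=14793.673 ≈ 14793.7 km; running total=45958.9 km
Leg 5 bearing: y=sinΔλ·cosφ2=0.49670506, x=cosφ1·sinφ2-sinφ1·cosφ2·cosΔλ=0.53611462; θ=atan2(y, x)=42.8148° ≈ 42.8°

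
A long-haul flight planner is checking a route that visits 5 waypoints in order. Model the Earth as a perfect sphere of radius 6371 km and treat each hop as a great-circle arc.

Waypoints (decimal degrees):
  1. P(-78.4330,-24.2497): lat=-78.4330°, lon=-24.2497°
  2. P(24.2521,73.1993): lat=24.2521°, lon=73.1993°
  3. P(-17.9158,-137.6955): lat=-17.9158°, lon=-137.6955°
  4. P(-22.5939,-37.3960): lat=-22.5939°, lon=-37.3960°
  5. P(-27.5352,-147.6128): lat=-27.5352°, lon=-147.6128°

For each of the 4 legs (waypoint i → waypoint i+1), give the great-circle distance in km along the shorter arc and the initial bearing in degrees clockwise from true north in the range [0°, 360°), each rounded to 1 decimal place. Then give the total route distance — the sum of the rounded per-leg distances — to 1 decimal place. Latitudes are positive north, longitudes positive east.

Leg 1: φ1=-1.3689141, φ2=0.4232790, Δφ=1.7921931, Δλ=1.7008059 rad; a=sin²(Δφ/2)+cosφ1·cosφ2·sin²(Δλ/2)=0.7130557100; c=2·atan2(√a, √(1-a))=2.010986393; dist=6371·c=12811.994 ≈ 12812.0 km; running total=12812.0 km
Leg 1 bearing: y=sinΔλ·cosφ2=0.90405244, x=cosφ1·sinφ2-sinφ1·cosφ2·cosΔλ=-0.03344016; θ=atan2(y, x)=92.1184° ≈ 92.1°
Leg 2: φ1=0.4232790, φ2=-0.3126897, Δφ=-0.7359687, Δλ=-3.6808086 rad; a=sin²(Δφ/2)+cosφ1·cosφ2·sin²(Δλ/2)=0.9353989284; c=2·atan2(√a, √(1-a))=2.627619166; dist=6371·c=16740.562 ≈ 16740.6 km; running total=29552.6 km
Leg 2 bearing: y=sinΔλ·cosφ2=0.48856534, x=cosφ1·sinφ2-sinφ1·cosφ2·cosΔλ=0.05490907; θ=atan2(y, x)=83.5875° ≈ 83.6°
Leg 3: φ1=-0.3126897, φ2=-0.3943379, Δφ=-0.0816482, Δλ=1.7505565 rad; a=sin²(Δφ/2)+cosφ1·cosφ2·sin²(Δλ/2)=0.5194403640; c=2·atan2(√a, √(1-a))=1.609686857; dist=6371·c=10255.315 ≈ 10255.3 km; running total=39807.9 km
Leg 3 bearing: y=sinΔλ·cosφ2=0.90837441, x=cosφ1·sinφ2-sinφ1·cosφ2·cosΔλ=-0.41634628; θ=atan2(y, x)=114.6240° ≈ 114.6°
Leg 4: φ1=-0.3943379, φ2=-0.4805799, Δφ=-0.0862420, Δλ=-1.9236461 rad; a=sin²(Δφ/2)+cosφ1·cosφ2·sin²(Δλ/2)=0.5526496766; c=2·atan2(√a, √(1-a))=1.676291250; dist=6371·c=10679.652 ≈ 10679.7 km; running total=50487.6 km
Leg 4 bearing: y=sinΔλ·cosφ2=-0.83209728, x=cosφ1·sinφ2-sinφ1·cosφ2·cosΔλ=-0.54454216; θ=atan2(y, x)=-123.2016° <0 so +360° → 236.7984° ≈ 236.8°

Leg 1: dist=12812.0 km, bearing=92.1°
Leg 2: dist=16740.6 km, bearing=83.6°
Leg 3: dist=10255.3 km, bearing=114.6°
Leg 4: dist=10679.7 km, bearing=236.8°
Total: 50487.6 km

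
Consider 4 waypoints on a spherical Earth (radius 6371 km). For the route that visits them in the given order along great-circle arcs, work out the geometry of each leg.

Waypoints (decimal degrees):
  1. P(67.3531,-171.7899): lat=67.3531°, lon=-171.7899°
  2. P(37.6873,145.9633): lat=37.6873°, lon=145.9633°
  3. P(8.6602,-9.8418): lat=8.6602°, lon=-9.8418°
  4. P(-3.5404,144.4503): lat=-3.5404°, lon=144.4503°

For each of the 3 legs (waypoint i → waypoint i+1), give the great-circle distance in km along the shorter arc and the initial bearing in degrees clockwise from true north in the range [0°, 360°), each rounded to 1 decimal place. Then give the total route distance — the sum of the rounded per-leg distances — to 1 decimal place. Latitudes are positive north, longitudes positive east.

Leg 1: dist=4207.1 km, bearing=240.2°
Leg 2: dist=14280.8 km, bearing=328.9°
Leg 3: dist=17117.5 km, bearing=80.3°
Total: 35605.4 km

Leg 1: φ1=1.1755334, φ2=0.6577675, Δφ=-0.5177659, Δλ=5.5458395 rad; a=sin²(Δφ/2)+cosφ1·cosφ2·sin²(Δλ/2)=0.1051102527; c=2·atan2(√a, √(1-a))=0.660346898; dist=6371·c=4207.070 ≈ 4207.1 km; running total=4207.1 km
Leg 1 bearing: y=sinΔλ·cosφ2=-0.53205085, x=cosφ1·sinφ2-sinφ1·cosφ2·cosΔλ=-0.30523801; θ=atan2(y, x)=-119.8429° <0 so +360° → 240.1571° ≈ 240.2°
Leg 2: φ1=0.6577675, φ2=0.1511490, Δφ=-0.5066185, Δλ=-2.7193120 rad; a=sin²(Δφ/2)+cosφ1·cosφ2·sin²(Δλ/2)=0.8107798543; c=2·atan2(√a, √(1-a))=2.241528493; dist=6371·c=14280.778 ≈ 14280.8 km; running total=18487.9 km
Leg 2 bearing: y=sinΔλ·cosφ2=-0.40516912, x=cosφ1·sinφ2-sinφ1·cosφ2·cosΔλ=0.67044874; θ=atan2(y, x)=-31.1456° <0 so +360° → 328.8544° ≈ 328.9°
Leg 3: φ1=0.1511490, φ2=-0.0617916, Δφ=-0.2129406, Δλ=2.6929052 rad; a=sin²(Δφ/2)+cosφ1·cosφ2·sin²(Δλ/2)=0.9491713952; c=2·atan2(√a, √(1-a))=2.686778740; dist=6371·c=17117.467 ≈ 17117.5 km; running total=35605.4 km
Leg 3 bearing: y=sinΔλ·cosφ2=0.43295545, x=cosφ1·sinφ2-sinφ1·cosφ2·cosΔλ=0.07436270; θ=atan2(y, x)=80.2542° ≈ 80.3°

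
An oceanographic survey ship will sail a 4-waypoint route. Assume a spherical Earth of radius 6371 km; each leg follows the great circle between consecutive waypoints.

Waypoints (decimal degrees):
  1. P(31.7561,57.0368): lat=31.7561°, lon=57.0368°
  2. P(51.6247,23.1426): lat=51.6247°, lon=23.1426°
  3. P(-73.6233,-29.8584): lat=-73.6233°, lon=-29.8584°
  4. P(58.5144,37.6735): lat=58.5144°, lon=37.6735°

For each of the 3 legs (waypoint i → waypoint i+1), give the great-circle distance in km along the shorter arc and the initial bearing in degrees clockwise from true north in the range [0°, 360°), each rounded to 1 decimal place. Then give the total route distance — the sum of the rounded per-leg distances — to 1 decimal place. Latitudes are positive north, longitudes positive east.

Leg 1: φ1=0.5542485, φ2=0.9010210, Δφ=0.3467725, Δλ=-0.5915654 rad; a=sin²(Δφ/2)+cosφ1·cosφ2·sin²(Δλ/2)=0.0746137377; c=2·atan2(√a, √(1-a))=0.553342797; dist=6371·c=3525.347 ≈ 3525.3 km; running total=3525.3 km
Leg 1 bearing: y=sinΔλ·cosφ2=-0.34620151, x=cosφ1·sinφ2-sinφ1·cosφ2·cosΔλ=0.39538668; θ=atan2(y, x)=-41.2055° <0 so +360° → 318.7945° ≈ 318.8°
Leg 2: φ1=0.9010210, φ2=-1.2849690, Δφ=-2.1859900, Δλ=-0.9250420 rad; a=sin²(Δφ/2)+cosφ1·cosφ2·sin²(Δλ/2)=0.8234083449; c=2·atan2(√a, √(1-a))=2.274199300; dist=6371·c=14488.924 ≈ 14488.9 km; running total=18014.2 km
Leg 2 bearing: y=sinΔλ·cosφ2=-0.22517930, x=cosφ1·sinφ2-sinφ1·cosφ2·cosΔλ=-0.72864426; θ=atan2(y, x)=-162.8268° <0 so +360° → 197.1732° ≈ 197.2°
Leg 3: φ1=-1.2849690, φ2=1.0212689, Δφ=2.3062379, Δλ=1.1786540 rad; a=sin²(Δφ/2)+cosφ1·cosφ2·sin²(Δλ/2)=0.8809478488; c=2·atan2(√a, √(1-a))=2.437031240; dist=6371·c=15526.326 ≈ 15526.3 km; running total=33540.5 km
Leg 3 bearing: y=sinΔλ·cosφ2=0.48263894, x=cosφ1·sinφ2-sinφ1·cosφ2·cosΔλ=0.43194282; θ=atan2(y, x)=48.1727° ≈ 48.2°

Leg 1: dist=3525.3 km, bearing=318.8°
Leg 2: dist=14488.9 km, bearing=197.2°
Leg 3: dist=15526.3 km, bearing=48.2°
Total: 33540.5 km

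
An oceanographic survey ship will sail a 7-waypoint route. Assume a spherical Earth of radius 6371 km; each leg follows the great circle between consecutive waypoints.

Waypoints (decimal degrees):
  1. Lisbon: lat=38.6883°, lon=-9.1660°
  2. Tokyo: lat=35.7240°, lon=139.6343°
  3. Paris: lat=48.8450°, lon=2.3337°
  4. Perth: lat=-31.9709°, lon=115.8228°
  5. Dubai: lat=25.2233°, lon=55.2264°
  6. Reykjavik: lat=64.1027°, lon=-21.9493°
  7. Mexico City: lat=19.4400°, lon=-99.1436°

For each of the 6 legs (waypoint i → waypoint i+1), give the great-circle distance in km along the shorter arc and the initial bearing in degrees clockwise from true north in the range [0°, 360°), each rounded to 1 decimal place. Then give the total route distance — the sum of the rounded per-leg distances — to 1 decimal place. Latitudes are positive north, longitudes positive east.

Leg 1: φ1=0.6752382, φ2=0.6235014, Δφ=-0.0517368, Δλ=2.5970552 rad; a=sin²(Δφ/2)+cosφ1·cosφ2·sin²(Δλ/2)=0.5885304528; c=2·atan2(√a, √(1-a))=1.748795693; dist=6371·c=11141.577 ≈ 11141.6 km; running total=11141.6 km
Leg 1 bearing: y=sinΔλ·cosφ2=0.42055090, x=cosφ1·sinφ2-sinφ1·cosφ2·cosΔλ=0.88982379; θ=atan2(y, x)=25.2965° ≈ 25.3°
Leg 2: φ1=0.6235014, φ2=0.8525061, Δφ=0.2290047, Δλ=-2.3963475 rad; a=sin²(Δφ/2)+cosφ1·cosφ2·sin²(Δλ/2)=0.4765117972; c=2·atan2(√a, √(1-a))=1.523802626; dist=6371·c=9708.147 ≈ 9708.1 km; running total=20849.7 km
Leg 2 bearing: y=sinΔλ·cosφ2=-0.44629067, x=cosφ1·sinφ2-sinφ1·cosφ2·cosΔλ=0.89365422; θ=atan2(y, x)=-26.5375° <0 so +360° → 333.4625° ≈ 333.5°
Leg 3: φ1=0.8525061, φ2=-0.5579975, Δφ=-1.4105035, Δλ=1.9807585 rad; a=sin²(Δφ/2)+cosφ1·cosφ2·sin²(Δλ/2)=0.8105917433; c=2·atan2(√a, √(1-a))=2.241048322; dist=6371·c=14277.719 ≈ 14277.7 km; running total=35127.4 km
Leg 3 bearing: y=sinΔλ·cosφ2=0.77802211, x=cosφ1·sinφ2-sinφ1·cosφ2·cosΔλ=-0.09387587; θ=atan2(y, x)=96.8800° ≈ 96.9°
Leg 4: φ1=-0.5579975, φ2=0.4402296, Δφ=0.9982271, Δλ=-1.0576067 rad; a=sin²(Δφ/2)+cosφ1·cosφ2·sin²(Δλ/2)=0.4244310630; c=2·atan2(√a, √(1-a))=1.419077058; dist=6371·c=9040.940 ≈ 9040.9 km; running total=44168.3 km
Leg 4 bearing: y=sinΔλ·cosφ2=-0.78811901, x=cosφ1·sinφ2-sinφ1·cosφ2·cosΔλ=0.59667896; θ=atan2(y, x)=-52.8709° <0 so +360° → 307.1291° ≈ 307.1°
Leg 5: φ1=0.4402296, φ2=1.1188032, Δφ=0.6785735, Δλ=-1.3469701 rad; a=sin²(Δφ/2)+cosφ1·cosφ2·sin²(Δλ/2)=0.2644732072; c=2·atan2(√a, √(1-a))=1.080311529; dist=6371·c=6882.665 ≈ 6882.7 km; running total=51051.0 km
Leg 5 bearing: y=sinΔλ·cosφ2=-0.42586457, x=cosφ1·sinφ2-sinφ1·cosφ2·cosΔλ=0.77249459; θ=atan2(y, x)=-28.8673° <0 so +360° → 331.1327° ≈ 331.1°
Leg 6: φ1=1.1188032, φ2=0.3392920, Δφ=-0.7795112, Δλ=-1.3472947 rad; a=sin²(Δφ/2)+cosφ1·cosφ2·sin²(Δλ/2)=0.3046579126; c=2·atan2(√a, √(1-a))=1.169421607; dist=6371·c=7450.385 ≈ 7450.4 km; running total=58501.4 km
Leg 6 bearing: y=sinΔλ·cosφ2=-0.91953582, x=cosφ1·sinφ2-sinφ1·cosφ2·cosΔλ=-0.04265846; θ=atan2(y, x)=-92.6561° <0 so +360° → 267.3439° ≈ 267.3°

Leg 1: dist=11141.6 km, bearing=25.3°
Leg 2: dist=9708.1 km, bearing=333.5°
Leg 3: dist=14277.7 km, bearing=96.9°
Leg 4: dist=9040.9 km, bearing=307.1°
Leg 5: dist=6882.7 km, bearing=331.1°
Leg 6: dist=7450.4 km, bearing=267.3°
Total: 58501.4 km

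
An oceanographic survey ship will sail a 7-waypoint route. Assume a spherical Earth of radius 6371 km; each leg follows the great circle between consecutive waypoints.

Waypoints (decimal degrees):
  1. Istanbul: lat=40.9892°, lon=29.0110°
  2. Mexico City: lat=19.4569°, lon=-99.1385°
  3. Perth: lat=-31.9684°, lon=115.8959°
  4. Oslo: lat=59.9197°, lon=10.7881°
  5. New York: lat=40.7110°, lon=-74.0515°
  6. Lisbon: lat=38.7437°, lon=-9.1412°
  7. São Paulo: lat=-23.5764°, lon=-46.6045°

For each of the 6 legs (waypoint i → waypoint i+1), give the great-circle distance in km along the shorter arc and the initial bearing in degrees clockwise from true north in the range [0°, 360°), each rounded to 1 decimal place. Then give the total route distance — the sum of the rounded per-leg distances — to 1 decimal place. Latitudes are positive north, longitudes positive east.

Leg 1: φ1=0.7153965, φ2=0.3395870, Δφ=-0.3758095, Δλ=-2.2366307 rad; a=sin²(Δφ/2)+cosφ1·cosφ2·sin²(Δλ/2)=0.6105800626; c=2·atan2(√a, √(1-a))=1.793800219; dist=6371·c=11428.301 ≈ 11428.3 km; running total=11428.3 km
Leg 1 bearing: y=sinΔλ·cosφ2=-0.74149208, x=cosφ1·sinφ2-sinφ1·cosφ2·cosΔλ=0.63346483; θ=atan2(y, x)=-49.4924° <0 so +360° → 310.5076° ≈ 310.5°
Leg 2: φ1=0.3395870, φ2=-0.5579538, Δφ=-0.8975408, Δλ=3.7530583 rad; a=sin²(Δφ/2)+cosφ1·cosφ2·sin²(Δλ/2)=0.9156589318; c=2·atan2(√a, √(1-a))=2.552270946; dist=6371·c=16260.518 ≈ 16260.5 km; running total=27688.8 km
Leg 2 bearing: y=sinΔλ·cosφ2=-0.48700510, x=cosφ1·sinφ2-sinφ1·cosφ2·cosΔλ=-0.26783696; θ=atan2(y, x)=-118.8094° <0 so +360° → 241.1906° ≈ 241.2°
Leg 3: φ1=-0.5579538, φ2=1.0457961, Δφ=1.6037499, Δλ=-1.8344772 rad; a=sin²(Δφ/2)+cosφ1·cosφ2·sin²(Δλ/2)=0.7844845952; c=2·atan2(√a, √(1-a))=2.176048158; dist=6371·c=13863.603 ≈ 13863.6 km; running total=41552.4 km
Leg 3 bearing: y=sinΔλ·cosφ2=-0.48388989, x=cosφ1·sinφ2-sinφ1·cosφ2·cosΔλ=0.66492453; θ=atan2(y, x)=-36.0448° <0 so +360° → 323.9552° ≈ 324.0°
Leg 4: φ1=1.0457961, φ2=0.7105410, Δφ=-0.3352551, Δλ=-1.4807304 rad; a=sin²(Δφ/2)+cosφ1·cosφ2·sin²(Δλ/2)=0.2007128953; c=2·atan2(√a, √(1-a))=0.929076268; dist=6371·c=5919.145 ≈ 5919.1 km; running total=47471.5 km
Leg 4 bearing: y=sinΔλ·cosφ2=-0.75493677, x=cosφ1·sinφ2-sinφ1·cosφ2·cosΔλ=0.26791677; θ=atan2(y, x)=-70.4609° <0 so +360° → 289.5391° ≈ 289.5°
Leg 5: φ1=0.7105410, φ2=0.6762051, Δφ=-0.0343359, Δλ=1.1328985 rad; a=sin²(Δφ/2)+cosφ1·cosφ2·sin²(Δλ/2)=0.1705528592; c=2·atan2(√a, √(1-a))=0.851448424; dist=6371·c=5424.578 ≈ 5424.6 km; running total=52896.1 km
Leg 5 bearing: y=sinΔλ·cosφ2=0.70636084, x=cosφ1·sinφ2-sinφ1·cosφ2·cosΔλ=0.25867487; θ=atan2(y, x)=69.8869° ≈ 69.9°
Leg 6: φ1=0.6762051, φ2=-0.4114858, Δφ=-1.0876909, Δλ=-0.6538579 rad; a=sin²(Δφ/2)+cosφ1·cosφ2·sin²(Δλ/2)=0.3414555282; c=2·atan2(√a, √(1-a))=1.248137874; dist=6371·c=7951.886 ≈ 7951.9 km; running total=60848.0 km
Leg 6 bearing: y=sinΔλ·cosφ2=-0.55748076, x=cosφ1·sinφ2-sinφ1·cosφ2·cosΔλ=-0.76724820; θ=atan2(y, x)=-143.9979° <0 so +360° → 216.0021° ≈ 216.0°

Leg 1: dist=11428.3 km, bearing=310.5°
Leg 2: dist=16260.5 km, bearing=241.2°
Leg 3: dist=13863.6 km, bearing=324.0°
Leg 4: dist=5919.1 km, bearing=289.5°
Leg 5: dist=5424.6 km, bearing=69.9°
Leg 6: dist=7951.9 km, bearing=216.0°
Total: 60848.0 km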